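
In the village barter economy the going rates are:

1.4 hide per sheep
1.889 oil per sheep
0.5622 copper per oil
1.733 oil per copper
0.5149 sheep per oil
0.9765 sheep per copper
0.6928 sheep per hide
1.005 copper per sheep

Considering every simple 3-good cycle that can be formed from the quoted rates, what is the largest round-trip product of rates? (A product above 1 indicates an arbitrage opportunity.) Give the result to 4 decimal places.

1.0370

copper→sheep→oil→copper: 0.9765 × 1.889 × 0.5622 = 1.03704
copper→oil→sheep→copper: 1.733 × 0.5149 × 1.005 = 0.89678
Maximum is copper→sheep→oil→copper at 1.0370; arbitrage exists.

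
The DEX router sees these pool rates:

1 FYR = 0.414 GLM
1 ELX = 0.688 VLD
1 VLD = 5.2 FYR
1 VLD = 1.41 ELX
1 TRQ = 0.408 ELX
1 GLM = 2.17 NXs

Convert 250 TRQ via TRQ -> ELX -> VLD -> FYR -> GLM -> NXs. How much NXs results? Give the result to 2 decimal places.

250 TRQ × 0.408 = 102 ELX
102 ELX × 0.688 = 70.176 VLD
70.176 VLD × 5.2 = 364.9152 FYR
364.9152 FYR × 0.414 = 151.0748928 GLM
151.0748928 GLM × 2.17 = 327.832517376 NXs

327.83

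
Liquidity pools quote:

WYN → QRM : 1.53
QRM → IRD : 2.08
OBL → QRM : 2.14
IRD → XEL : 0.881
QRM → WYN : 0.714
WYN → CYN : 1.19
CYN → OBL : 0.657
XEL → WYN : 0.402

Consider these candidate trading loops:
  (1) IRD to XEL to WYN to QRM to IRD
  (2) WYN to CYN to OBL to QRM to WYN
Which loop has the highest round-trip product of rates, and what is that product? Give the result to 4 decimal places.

(1) 0.881 × 0.402 × 1.53 × 2.08 = 1.12709
(2) 1.19 × 0.657 × 2.14 × 0.714 = 1.19460
Highest is cycle (2) at 1.1946 (>1, arbitrage).

1.1946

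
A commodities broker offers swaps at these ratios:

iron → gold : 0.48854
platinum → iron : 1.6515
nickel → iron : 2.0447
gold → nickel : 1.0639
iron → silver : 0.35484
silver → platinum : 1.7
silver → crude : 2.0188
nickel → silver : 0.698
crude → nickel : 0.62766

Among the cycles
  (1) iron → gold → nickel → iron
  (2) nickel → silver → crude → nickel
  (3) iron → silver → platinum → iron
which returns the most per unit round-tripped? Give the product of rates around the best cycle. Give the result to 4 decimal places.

(1) 0.48854 × 1.0639 × 2.0447 = 1.06275
(2) 0.698 × 2.0188 × 0.62766 = 0.88445
(3) 0.35484 × 1.7 × 1.6515 = 0.99623
Highest is cycle (1) at 1.0627 (>1, arbitrage).

1.0627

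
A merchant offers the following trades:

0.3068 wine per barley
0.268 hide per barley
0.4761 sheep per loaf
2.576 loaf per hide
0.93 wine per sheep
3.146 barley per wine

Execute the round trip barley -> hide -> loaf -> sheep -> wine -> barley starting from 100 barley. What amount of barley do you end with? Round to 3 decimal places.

100 barley × 0.268 = 26.8 hide
26.8 hide × 2.576 = 69.0368 loaf
69.0368 loaf × 0.4761 = 32.86842048 sheep
32.86842048 sheep × 0.93 = 30.5676310464 wine
30.5676310464 wine × 3.146 = 96.1657672719744 barley

96.166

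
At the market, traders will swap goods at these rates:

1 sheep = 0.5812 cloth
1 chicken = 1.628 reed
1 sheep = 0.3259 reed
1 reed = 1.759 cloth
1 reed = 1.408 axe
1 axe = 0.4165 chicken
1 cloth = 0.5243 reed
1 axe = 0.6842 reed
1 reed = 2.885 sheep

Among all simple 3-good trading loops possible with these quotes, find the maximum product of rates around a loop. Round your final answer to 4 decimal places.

axe→chicken→reed→axe: 0.4165 × 1.628 × 1.408 = 0.95471
cloth→reed→sheep→cloth: 0.5243 × 2.885 × 0.5812 = 0.87913
Maximum is axe→chicken→reed→axe at 0.9547; no arbitrage — every cycle loses value.

0.9547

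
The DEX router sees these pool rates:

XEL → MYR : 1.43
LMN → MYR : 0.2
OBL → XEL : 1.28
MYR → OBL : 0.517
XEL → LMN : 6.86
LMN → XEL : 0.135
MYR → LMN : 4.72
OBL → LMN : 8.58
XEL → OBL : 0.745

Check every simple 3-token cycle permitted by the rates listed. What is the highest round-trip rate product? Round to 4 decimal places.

0.9463

OBL→XEL→MYR→OBL: 1.28 × 1.43 × 0.517 = 0.94632
LMN→XEL→MYR→LMN: 0.135 × 1.43 × 4.72 = 0.91120
OBL→LMN→MYR→OBL: 8.58 × 0.2 × 0.517 = 0.88717
OBL→LMN→XEL→OBL: 8.58 × 0.135 × 0.745 = 0.86293
Maximum is OBL→XEL→MYR→OBL at 0.9463; no arbitrage — every cycle loses value.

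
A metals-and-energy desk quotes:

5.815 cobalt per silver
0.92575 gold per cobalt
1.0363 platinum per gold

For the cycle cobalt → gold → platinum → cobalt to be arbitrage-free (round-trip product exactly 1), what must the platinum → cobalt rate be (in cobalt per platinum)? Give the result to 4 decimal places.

1.0424

Known legs of the cycle: 0.92575 × 1.0363 = 0.959354725
For no arbitrage the full-cycle product must be 1, so the missing rate is 1 / 0.959354725 ≈ 1.042367.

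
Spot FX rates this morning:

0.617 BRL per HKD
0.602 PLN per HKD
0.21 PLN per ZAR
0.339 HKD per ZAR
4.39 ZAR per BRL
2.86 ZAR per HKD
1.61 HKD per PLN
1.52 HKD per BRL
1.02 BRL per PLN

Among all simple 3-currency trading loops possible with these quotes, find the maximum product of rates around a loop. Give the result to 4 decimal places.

0.9670

ZAR→PLN→HKD→ZAR: 0.21 × 1.61 × 2.86 = 0.96697
ZAR→PLN→BRL→ZAR: 0.21 × 1.02 × 4.39 = 0.94034
HKD→PLN→BRL→HKD: 0.602 × 1.02 × 1.52 = 0.93334
ZAR→HKD→BRL→ZAR: 0.339 × 0.617 × 4.39 = 0.91823
Maximum is ZAR→PLN→HKD→ZAR at 0.9670; no arbitrage — every cycle loses value.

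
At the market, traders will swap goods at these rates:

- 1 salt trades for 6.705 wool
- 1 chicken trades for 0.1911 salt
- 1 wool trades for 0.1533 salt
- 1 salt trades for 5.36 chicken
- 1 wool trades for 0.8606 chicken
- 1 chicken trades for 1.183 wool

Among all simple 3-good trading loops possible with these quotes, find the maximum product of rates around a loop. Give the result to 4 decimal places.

1.1027

chicken→salt→wool→chicken: 0.1911 × 6.705 × 0.8606 = 1.10271
chicken→wool→salt→chicken: 1.183 × 0.1533 × 5.36 = 0.97206
Maximum is chicken→salt→wool→chicken at 1.1027; arbitrage exists.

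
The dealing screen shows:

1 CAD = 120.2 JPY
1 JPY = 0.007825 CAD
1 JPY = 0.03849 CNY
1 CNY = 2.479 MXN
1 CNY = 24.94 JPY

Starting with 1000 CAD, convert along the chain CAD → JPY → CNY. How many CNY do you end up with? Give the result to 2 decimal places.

1000 CAD × 120.2 = 120200 JPY
120200 JPY × 0.03849 = 4626.498 CNY

4626.50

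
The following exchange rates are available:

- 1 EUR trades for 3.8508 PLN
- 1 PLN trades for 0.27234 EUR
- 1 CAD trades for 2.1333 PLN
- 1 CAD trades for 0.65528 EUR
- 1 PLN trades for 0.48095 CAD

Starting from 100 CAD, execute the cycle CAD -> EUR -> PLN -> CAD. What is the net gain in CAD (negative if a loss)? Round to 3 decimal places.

100 CAD × 0.65528 = 65.528 EUR
65.528 EUR × 3.8508 = 252.3352224 PLN
252.3352224 PLN × 0.48095 = 121.36062521328 CAD
Net change: 121.36062521328 − 100 = 21.36062521328 CAD

21.361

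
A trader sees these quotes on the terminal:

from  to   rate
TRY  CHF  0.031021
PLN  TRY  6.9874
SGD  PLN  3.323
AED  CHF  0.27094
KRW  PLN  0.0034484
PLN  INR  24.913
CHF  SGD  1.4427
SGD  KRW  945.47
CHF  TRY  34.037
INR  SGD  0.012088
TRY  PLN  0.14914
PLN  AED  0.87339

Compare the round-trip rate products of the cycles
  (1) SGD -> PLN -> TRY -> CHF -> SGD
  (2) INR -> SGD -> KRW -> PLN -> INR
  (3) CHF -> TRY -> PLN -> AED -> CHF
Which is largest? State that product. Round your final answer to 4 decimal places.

(1) 3.323 × 6.9874 × 0.031021 × 1.4427 = 1.03915
(2) 0.012088 × 945.47 × 0.0034484 × 24.913 = 0.98185
(3) 34.037 × 0.14914 × 0.87339 × 0.27094 = 1.20123
Highest is cycle (3) at 1.2012 (>1, arbitrage).

1.2012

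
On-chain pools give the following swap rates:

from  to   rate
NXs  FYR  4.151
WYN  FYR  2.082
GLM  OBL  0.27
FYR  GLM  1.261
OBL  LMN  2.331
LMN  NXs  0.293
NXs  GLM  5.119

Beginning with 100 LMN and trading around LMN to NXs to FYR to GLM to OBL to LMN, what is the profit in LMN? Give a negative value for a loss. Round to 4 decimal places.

100 LMN × 0.293 = 29.3 NXs
29.3 NXs × 4.151 = 121.6243 FYR
121.6243 FYR × 1.261 = 153.3682423 GLM
153.3682423 GLM × 0.27 = 41.409425421 OBL
41.409425421 OBL × 2.331 = 96.525370656351 LMN
Net change: 96.525370656351 − 100 = -3.474629343649 LMN

-3.4746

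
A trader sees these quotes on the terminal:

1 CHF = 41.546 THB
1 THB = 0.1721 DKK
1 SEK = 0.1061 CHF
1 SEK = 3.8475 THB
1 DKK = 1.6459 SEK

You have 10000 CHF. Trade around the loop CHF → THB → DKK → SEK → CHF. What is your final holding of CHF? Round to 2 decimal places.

12486.16

10000 CHF × 41.546 = 415460 THB
415460 THB × 0.1721 = 71500.666 DKK
71500.666 DKK × 1.6459 = 117682.9461694 SEK
117682.9461694 SEK × 0.1061 = 12486.16058857334 CHF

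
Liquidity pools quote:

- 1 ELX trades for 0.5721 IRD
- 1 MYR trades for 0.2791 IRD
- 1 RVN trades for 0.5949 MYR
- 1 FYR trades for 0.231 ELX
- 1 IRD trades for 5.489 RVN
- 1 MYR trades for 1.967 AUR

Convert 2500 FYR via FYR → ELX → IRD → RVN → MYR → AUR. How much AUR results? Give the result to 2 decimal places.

2500 FYR × 0.231 = 577.5 ELX
577.5 ELX × 0.5721 = 330.38775 IRD
330.38775 IRD × 5.489 = 1813.49835975 RVN
1813.49835975 RVN × 0.5949 = 1078.850174215275 MYR
1078.850174215275 MYR × 1.967 = 2122.098292681445925 AUR

2122.10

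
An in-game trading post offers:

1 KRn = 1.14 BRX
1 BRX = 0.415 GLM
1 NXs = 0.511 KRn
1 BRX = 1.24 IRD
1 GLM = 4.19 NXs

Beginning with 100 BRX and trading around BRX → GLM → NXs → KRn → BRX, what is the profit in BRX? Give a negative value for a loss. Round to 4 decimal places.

1.2950

100 BRX × 0.415 = 41.5 GLM
41.5 GLM × 4.19 = 173.885 NXs
173.885 NXs × 0.511 = 88.855235 KRn
88.855235 KRn × 1.14 = 101.2949679 BRX
Net change: 101.2949679 − 100 = 1.2949679 BRX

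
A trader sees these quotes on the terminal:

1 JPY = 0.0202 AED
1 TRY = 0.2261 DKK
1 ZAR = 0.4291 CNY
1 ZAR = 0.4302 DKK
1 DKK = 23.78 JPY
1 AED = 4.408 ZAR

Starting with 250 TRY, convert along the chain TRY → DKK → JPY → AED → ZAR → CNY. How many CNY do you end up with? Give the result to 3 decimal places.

250 TRY × 0.2261 = 56.525 DKK
56.525 DKK × 23.78 = 1344.1645 JPY
1344.1645 JPY × 0.0202 = 27.1521229 AED
27.1521229 AED × 4.408 = 119.6865577432 ZAR
119.6865577432 ZAR × 0.4291 = 51.35750192760712 CNY

51.358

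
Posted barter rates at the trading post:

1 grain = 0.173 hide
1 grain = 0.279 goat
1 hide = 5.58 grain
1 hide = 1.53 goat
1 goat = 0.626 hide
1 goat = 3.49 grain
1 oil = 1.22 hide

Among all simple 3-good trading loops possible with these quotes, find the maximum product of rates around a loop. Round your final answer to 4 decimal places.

goat→hide→grain→goat: 0.626 × 5.58 × 0.279 = 0.97457
goat→grain→hide→goat: 3.49 × 0.173 × 1.53 = 0.92377
Maximum is goat→hide→grain→goat at 0.9746; no arbitrage — every cycle loses value.

0.9746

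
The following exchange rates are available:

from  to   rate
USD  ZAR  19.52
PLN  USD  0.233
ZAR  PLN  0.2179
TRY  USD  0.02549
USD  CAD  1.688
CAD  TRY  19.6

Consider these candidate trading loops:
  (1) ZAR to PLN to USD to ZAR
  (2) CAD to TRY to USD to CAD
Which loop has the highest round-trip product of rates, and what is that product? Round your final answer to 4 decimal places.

(1) 0.2179 × 0.233 × 19.52 = 0.99104
(2) 19.6 × 0.02549 × 1.688 = 0.84333
Highest is cycle (1) at 0.9910 (≤1, no arbitrage).

0.9910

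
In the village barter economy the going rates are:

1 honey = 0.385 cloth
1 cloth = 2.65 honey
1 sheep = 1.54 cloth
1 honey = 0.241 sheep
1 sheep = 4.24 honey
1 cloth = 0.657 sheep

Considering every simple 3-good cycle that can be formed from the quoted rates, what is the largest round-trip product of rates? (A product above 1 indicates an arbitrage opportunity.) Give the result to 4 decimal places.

honey→cloth→sheep→honey: 0.385 × 0.657 × 4.24 = 1.07249
honey→sheep→cloth→honey: 0.241 × 1.54 × 2.65 = 0.98352
Maximum is honey→cloth→sheep→honey at 1.0725; arbitrage exists.

1.0725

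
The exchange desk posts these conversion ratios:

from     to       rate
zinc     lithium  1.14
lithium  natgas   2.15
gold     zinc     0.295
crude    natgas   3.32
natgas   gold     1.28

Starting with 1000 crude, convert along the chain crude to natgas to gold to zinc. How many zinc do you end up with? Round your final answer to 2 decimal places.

1000 crude × 3.32 = 3320 natgas
3320 natgas × 1.28 = 4249.6 gold
4249.6 gold × 0.295 = 1253.632 zinc

1253.63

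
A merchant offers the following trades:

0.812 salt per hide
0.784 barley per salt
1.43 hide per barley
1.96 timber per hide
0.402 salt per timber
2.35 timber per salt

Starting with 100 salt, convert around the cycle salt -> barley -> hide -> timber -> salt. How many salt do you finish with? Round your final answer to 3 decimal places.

100 salt × 0.784 = 78.4 barley
78.4 barley × 1.43 = 112.112 hide
112.112 hide × 1.96 = 219.73952 timber
219.73952 timber × 0.402 = 88.33528704 salt

88.335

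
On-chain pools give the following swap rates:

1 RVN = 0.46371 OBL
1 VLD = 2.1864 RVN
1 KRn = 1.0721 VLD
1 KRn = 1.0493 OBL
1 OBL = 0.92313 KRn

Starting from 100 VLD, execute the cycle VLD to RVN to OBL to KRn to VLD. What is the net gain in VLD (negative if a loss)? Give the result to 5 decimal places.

0.34003

100 VLD × 2.1864 = 218.64 RVN
218.64 RVN × 0.46371 = 101.3855544 OBL
101.3855544 OBL × 0.92313 = 93.592046833272 KRn
93.592046833272 KRn × 1.0721 = 100.3400334099509112 VLD
Net change: 100.3400334099509112 − 100 = 0.3400334099509112 VLD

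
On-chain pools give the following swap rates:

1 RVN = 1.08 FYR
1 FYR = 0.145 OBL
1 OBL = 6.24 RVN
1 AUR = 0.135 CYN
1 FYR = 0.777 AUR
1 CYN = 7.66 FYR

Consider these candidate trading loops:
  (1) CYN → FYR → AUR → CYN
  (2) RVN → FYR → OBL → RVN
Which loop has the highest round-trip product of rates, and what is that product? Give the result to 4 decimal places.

(1) 7.66 × 0.777 × 0.135 = 0.80350
(2) 1.08 × 0.145 × 6.24 = 0.97718
Highest is cycle (2) at 0.9772 (≤1, no arbitrage).

0.9772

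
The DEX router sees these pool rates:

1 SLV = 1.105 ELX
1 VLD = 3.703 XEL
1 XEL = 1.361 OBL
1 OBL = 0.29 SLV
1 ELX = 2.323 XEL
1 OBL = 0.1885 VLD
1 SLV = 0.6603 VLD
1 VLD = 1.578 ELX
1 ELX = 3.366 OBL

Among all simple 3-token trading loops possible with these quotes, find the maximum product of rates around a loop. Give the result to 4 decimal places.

1.0786

OBL→SLV→ELX→OBL: 0.29 × 1.105 × 3.366 = 1.07863
OBL→VLD→ELX→OBL: 0.1885 × 1.578 × 3.366 = 1.00123
OBL→VLD→XEL→OBL: 0.1885 × 3.703 × 1.361 = 0.95000
Maximum is OBL→SLV→ELX→OBL at 1.0786; arbitrage exists.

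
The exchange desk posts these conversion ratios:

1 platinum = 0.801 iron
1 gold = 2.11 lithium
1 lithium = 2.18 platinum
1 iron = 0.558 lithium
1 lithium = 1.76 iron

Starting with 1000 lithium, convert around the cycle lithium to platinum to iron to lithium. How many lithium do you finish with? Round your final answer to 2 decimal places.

974.37

1000 lithium × 2.18 = 2180 platinum
2180 platinum × 0.801 = 1746.18 iron
1746.18 iron × 0.558 = 974.36844 lithium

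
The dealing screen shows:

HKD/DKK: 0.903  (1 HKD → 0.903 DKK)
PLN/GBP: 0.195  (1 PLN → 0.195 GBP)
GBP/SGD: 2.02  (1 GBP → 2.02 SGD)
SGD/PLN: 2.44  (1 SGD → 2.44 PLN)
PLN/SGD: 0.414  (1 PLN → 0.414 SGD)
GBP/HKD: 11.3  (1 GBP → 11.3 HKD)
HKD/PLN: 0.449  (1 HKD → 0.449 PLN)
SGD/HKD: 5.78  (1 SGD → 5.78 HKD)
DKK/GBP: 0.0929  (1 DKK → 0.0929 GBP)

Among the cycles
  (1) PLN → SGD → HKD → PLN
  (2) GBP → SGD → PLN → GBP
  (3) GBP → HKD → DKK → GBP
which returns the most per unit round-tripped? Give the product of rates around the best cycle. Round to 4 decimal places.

1.0744

(1) 0.414 × 5.78 × 0.449 = 1.07442
(2) 2.02 × 2.44 × 0.195 = 0.96112
(3) 11.3 × 0.903 × 0.0929 = 0.94794
Highest is cycle (1) at 1.0744 (>1, arbitrage).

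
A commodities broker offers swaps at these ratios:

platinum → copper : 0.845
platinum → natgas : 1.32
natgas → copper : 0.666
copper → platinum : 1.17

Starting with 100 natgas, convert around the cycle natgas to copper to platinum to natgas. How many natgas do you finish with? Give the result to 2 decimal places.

102.86

100 natgas × 0.666 = 66.6 copper
66.6 copper × 1.17 = 77.922 platinum
77.922 platinum × 1.32 = 102.85704 natgas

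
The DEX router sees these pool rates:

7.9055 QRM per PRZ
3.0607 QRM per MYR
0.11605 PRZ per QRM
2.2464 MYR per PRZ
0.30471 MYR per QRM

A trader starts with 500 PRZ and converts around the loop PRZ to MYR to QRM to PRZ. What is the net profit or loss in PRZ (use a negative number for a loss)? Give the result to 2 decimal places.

500 PRZ × 2.2464 = 1123.2 MYR
1123.2 MYR × 3.0607 = 3437.77824 QRM
3437.77824 QRM × 0.11605 = 398.954164752 PRZ
Net change: 398.954164752 − 500 = -101.045835248 PRZ

-101.05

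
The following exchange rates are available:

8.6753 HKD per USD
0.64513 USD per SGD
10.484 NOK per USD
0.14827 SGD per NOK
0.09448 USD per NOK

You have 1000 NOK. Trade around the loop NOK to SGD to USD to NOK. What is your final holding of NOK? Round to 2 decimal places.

1000 NOK × 0.14827 = 148.27 SGD
148.27 SGD × 0.64513 = 95.6534251 USD
95.6534251 USD × 10.484 = 1002.8305087484 NOK

1002.83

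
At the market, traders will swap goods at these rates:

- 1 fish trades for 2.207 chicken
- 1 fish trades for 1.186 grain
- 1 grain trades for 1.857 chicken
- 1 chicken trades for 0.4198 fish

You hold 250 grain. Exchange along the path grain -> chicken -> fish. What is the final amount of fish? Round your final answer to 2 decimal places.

194.89

250 grain × 1.857 = 464.25 chicken
464.25 chicken × 0.4198 = 194.89215 fish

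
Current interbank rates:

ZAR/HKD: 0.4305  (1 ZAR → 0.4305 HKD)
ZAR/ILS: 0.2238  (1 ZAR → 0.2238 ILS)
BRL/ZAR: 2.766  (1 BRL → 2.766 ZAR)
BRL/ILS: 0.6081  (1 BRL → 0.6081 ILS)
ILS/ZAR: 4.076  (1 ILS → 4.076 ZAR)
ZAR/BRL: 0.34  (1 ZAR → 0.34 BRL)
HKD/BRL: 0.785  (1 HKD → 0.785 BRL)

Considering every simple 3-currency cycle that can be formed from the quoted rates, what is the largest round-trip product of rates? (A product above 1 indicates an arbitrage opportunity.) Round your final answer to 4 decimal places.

HKD→BRL→ZAR→HKD: 0.785 × 2.766 × 0.4305 = 0.93475
ILS→ZAR→BRL→ILS: 4.076 × 0.34 × 0.6081 = 0.84273
Maximum is HKD→BRL→ZAR→HKD at 0.9347; no arbitrage — every cycle loses value.

0.9347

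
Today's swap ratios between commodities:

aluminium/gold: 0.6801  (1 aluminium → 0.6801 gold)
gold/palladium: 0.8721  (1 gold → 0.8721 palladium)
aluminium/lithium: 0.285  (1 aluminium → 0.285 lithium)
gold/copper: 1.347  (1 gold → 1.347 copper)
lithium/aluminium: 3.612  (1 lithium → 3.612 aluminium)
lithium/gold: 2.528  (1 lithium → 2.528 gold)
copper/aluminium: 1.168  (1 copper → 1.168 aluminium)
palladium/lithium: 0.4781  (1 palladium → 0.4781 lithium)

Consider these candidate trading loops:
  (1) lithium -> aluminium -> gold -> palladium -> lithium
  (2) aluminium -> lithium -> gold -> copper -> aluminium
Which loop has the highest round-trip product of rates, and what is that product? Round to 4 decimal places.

1.1335

(1) 3.612 × 0.6801 × 0.8721 × 0.4781 = 1.02425
(2) 0.285 × 2.528 × 1.347 × 1.168 = 1.13353
Highest is cycle (2) at 1.1335 (>1, arbitrage).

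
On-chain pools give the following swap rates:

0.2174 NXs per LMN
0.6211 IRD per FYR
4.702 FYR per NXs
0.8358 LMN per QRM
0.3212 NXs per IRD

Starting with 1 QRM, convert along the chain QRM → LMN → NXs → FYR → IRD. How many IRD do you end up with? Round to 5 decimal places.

0.53065

1 QRM × 0.8358 = 0.8358 LMN
0.8358 LMN × 0.2174 = 0.18170292 NXs
0.18170292 NXs × 4.702 = 0.85436712984 FYR
0.85436712984 FYR × 0.6211 = 0.530647424343624 IRD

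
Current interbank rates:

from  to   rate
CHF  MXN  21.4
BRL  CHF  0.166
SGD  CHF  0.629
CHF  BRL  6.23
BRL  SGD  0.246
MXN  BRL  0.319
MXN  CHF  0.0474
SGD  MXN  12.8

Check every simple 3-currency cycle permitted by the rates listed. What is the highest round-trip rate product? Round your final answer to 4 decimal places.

1.1332

CHF→MXN→BRL→CHF: 21.4 × 0.319 × 0.166 = 1.13322
SGD→MXN→BRL→SGD: 12.8 × 0.319 × 0.246 = 1.00447
SGD→CHF→BRL→SGD: 0.629 × 6.23 × 0.246 = 0.96399
Maximum is CHF→MXN→BRL→CHF at 1.1332; arbitrage exists.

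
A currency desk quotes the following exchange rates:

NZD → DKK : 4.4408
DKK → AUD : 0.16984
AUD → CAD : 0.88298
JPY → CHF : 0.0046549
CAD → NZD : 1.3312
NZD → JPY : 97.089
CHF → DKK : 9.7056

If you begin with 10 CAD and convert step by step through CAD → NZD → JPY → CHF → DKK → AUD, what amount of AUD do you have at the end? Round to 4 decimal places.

9.9171

10 CAD × 1.3312 = 13.312 NZD
13.312 NZD × 97.089 = 1292.448768 JPY
1292.448768 JPY × 0.0046549 = 6.0162197701632 CHF
6.0162197701632 CHF × 9.7056 = 58.39102260129595392 DKK
58.39102260129595392 DKK × 0.16984 = 9.9171312786041048137728 AUD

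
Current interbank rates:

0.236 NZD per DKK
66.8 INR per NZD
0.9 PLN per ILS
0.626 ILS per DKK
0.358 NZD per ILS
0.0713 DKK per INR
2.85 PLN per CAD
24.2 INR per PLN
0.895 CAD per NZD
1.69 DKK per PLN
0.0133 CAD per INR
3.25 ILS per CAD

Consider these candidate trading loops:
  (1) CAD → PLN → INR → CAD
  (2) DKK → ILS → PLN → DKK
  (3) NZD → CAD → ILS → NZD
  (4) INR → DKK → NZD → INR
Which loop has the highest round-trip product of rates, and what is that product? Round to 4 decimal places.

1.1240

(1) 2.85 × 24.2 × 0.0133 = 0.91730
(2) 0.626 × 0.9 × 1.69 = 0.95215
(3) 0.895 × 3.25 × 0.358 = 1.04133
(4) 0.0713 × 0.236 × 66.8 = 1.12403
Highest is cycle (4) at 1.1240 (>1, arbitrage).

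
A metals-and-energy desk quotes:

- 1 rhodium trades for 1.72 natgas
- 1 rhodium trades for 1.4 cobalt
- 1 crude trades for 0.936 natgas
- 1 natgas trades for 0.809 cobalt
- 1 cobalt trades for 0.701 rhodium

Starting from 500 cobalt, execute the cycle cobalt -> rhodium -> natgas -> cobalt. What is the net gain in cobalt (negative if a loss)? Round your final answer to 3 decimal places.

-12.286

500 cobalt × 0.701 = 350.5 rhodium
350.5 rhodium × 1.72 = 602.86 natgas
602.86 natgas × 0.809 = 487.71374 cobalt
Net change: 487.71374 − 500 = -12.28626 cobalt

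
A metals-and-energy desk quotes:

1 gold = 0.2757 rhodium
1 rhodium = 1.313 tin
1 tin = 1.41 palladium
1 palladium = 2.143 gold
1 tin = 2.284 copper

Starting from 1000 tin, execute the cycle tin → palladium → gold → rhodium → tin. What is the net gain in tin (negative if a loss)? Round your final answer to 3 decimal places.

93.812

1000 tin × 1.41 = 1410 palladium
1410 palladium × 2.143 = 3021.63 gold
3021.63 gold × 0.2757 = 833.063391 rhodium
833.063391 rhodium × 1.313 = 1093.812232383 tin
Net change: 1093.812232383 − 1000 = 93.812232383 tin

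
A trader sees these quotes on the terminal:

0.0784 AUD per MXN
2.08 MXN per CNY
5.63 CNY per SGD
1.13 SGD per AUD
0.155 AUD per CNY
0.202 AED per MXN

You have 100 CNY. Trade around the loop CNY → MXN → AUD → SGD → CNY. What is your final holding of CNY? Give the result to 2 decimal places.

103.74

100 CNY × 2.08 = 208 MXN
208 MXN × 0.0784 = 16.3072 AUD
16.3072 AUD × 1.13 = 18.427136 SGD
18.427136 SGD × 5.63 = 103.74477568 CNY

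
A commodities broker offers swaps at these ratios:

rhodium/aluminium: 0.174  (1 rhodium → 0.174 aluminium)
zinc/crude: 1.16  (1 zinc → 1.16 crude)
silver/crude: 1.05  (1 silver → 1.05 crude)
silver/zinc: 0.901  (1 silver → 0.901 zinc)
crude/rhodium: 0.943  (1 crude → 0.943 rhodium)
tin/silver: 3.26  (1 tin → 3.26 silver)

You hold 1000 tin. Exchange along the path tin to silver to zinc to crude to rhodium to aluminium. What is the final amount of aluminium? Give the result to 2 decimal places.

559.06

1000 tin × 3.26 = 3260 silver
3260 silver × 0.901 = 2937.26 zinc
2937.26 zinc × 1.16 = 3407.2216 crude
3407.2216 crude × 0.943 = 3213.0099688 rhodium
3213.0099688 rhodium × 0.174 = 559.0637345712 aluminium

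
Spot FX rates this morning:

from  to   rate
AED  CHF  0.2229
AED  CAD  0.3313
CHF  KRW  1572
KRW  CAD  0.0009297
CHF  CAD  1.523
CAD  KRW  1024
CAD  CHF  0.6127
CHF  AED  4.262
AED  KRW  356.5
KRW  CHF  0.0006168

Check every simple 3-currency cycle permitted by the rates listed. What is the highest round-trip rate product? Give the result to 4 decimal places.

CHF→CAD→KRW→CHF: 1.523 × 1024 × 0.0006168 = 0.96193
CHF→AED→KRW→CHF: 4.262 × 356.5 × 0.0006168 = 0.93717
CHF→KRW→CAD→CHF: 1572 × 0.0009297 × 0.6127 = 0.89545
CHF→AED→CAD→CHF: 4.262 × 0.3313 × 0.6127 = 0.86513
Maximum is CHF→CAD→KRW→CHF at 0.9619; no arbitrage — every cycle loses value.

0.9619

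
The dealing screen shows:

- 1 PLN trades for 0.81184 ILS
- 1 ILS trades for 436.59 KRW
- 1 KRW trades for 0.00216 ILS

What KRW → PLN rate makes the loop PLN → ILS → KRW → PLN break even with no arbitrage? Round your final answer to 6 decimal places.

0.002821

Known legs of the cycle: 0.81184 × 436.59 = 354.4412256
For no arbitrage the full-cycle product must be 1, so the missing rate is 1 / 354.4412256 ≈ 0.00282134.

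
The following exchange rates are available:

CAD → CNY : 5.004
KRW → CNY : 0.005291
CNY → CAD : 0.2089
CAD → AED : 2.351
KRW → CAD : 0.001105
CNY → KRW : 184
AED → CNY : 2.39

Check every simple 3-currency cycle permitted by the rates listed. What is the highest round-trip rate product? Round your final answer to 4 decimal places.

AED→CNY→CAD→AED: 2.39 × 0.2089 × 2.351 = 1.17379
KRW→CAD→CNY→KRW: 0.001105 × 5.004 × 184 = 1.01741
Maximum is AED→CNY→CAD→AED at 1.1738; arbitrage exists.

1.1738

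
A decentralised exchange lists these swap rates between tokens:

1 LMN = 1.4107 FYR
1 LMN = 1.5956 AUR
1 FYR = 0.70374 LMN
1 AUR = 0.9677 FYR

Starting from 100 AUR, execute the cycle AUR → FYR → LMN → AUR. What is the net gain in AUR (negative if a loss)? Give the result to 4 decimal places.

100 AUR × 0.9677 = 96.77 FYR
96.77 FYR × 0.70374 = 68.1009198 LMN
68.1009198 LMN × 1.5956 = 108.66182763288 AUR
Net change: 108.66182763288 − 100 = 8.66182763288 AUR

8.6618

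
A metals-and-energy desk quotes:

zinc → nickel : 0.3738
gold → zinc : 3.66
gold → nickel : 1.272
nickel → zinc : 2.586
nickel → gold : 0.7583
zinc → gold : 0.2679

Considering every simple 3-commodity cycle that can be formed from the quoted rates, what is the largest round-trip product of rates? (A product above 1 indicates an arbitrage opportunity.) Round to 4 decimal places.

1.0374

nickel→gold→zinc→nickel: 0.7583 × 3.66 × 0.3738 = 1.03744
nickel→zinc→gold→nickel: 2.586 × 0.2679 × 1.272 = 0.88123
Maximum is nickel→gold→zinc→nickel at 1.0374; arbitrage exists.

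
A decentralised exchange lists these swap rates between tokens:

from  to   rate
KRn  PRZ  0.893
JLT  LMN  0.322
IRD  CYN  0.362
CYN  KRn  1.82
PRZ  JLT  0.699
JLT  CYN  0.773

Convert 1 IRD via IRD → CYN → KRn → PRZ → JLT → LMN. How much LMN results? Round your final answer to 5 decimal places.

0.13242

1 IRD × 0.362 = 0.362 CYN
0.362 CYN × 1.82 = 0.65884 KRn
0.65884 KRn × 0.893 = 0.58834412 PRZ
0.58834412 PRZ × 0.699 = 0.41125253988 JLT
0.41125253988 JLT × 0.322 = 0.13242331784136 LMN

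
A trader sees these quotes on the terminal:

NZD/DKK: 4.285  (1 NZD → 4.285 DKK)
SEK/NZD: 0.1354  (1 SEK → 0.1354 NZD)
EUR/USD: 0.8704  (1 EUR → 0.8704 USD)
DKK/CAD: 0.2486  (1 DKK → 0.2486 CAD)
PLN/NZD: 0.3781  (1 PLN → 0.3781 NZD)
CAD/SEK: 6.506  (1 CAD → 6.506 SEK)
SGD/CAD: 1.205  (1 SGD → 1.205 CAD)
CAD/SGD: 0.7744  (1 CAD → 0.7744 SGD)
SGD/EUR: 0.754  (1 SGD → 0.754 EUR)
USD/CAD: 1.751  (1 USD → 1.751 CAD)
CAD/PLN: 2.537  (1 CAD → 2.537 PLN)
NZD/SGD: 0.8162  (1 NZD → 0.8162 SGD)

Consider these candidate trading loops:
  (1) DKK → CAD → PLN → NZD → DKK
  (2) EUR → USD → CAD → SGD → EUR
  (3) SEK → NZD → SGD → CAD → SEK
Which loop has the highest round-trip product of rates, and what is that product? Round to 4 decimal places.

(1) 0.2486 × 2.537 × 0.3781 × 4.285 = 1.02183
(2) 0.8704 × 1.751 × 0.7744 × 0.754 = 0.88990
(3) 0.1354 × 0.8162 × 1.205 × 6.506 = 0.86640
Highest is cycle (1) at 1.0218 (>1, arbitrage).

1.0218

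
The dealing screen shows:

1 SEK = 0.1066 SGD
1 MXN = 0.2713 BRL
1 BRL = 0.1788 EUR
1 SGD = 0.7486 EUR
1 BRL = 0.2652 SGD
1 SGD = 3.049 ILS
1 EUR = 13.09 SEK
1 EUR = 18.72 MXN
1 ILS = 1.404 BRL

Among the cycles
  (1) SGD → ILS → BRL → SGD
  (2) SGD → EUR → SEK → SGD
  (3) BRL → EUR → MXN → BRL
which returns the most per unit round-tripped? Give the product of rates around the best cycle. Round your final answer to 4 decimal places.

1.1353

(1) 3.049 × 1.404 × 0.2652 = 1.13527
(2) 0.7486 × 13.09 × 0.1066 = 1.04459
(3) 0.1788 × 18.72 × 0.2713 = 0.90808
Highest is cycle (1) at 1.1353 (>1, arbitrage).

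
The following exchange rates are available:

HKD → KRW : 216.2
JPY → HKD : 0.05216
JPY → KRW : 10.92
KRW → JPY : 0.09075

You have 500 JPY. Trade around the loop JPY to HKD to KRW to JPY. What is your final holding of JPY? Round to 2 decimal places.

500 JPY × 0.05216 = 26.08 HKD
26.08 HKD × 216.2 = 5638.496 KRW
5638.496 KRW × 0.09075 = 511.693512 JPY

511.69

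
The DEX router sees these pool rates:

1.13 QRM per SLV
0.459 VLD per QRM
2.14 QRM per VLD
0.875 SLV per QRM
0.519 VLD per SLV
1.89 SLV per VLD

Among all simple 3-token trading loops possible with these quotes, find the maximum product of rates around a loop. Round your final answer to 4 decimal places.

QRM→VLD→SLV→QRM: 0.459 × 1.89 × 1.13 = 0.98029
QRM→SLV→VLD→QRM: 0.875 × 0.519 × 2.14 = 0.97183
Maximum is QRM→VLD→SLV→QRM at 0.9803; no arbitrage — every cycle loses value.

0.9803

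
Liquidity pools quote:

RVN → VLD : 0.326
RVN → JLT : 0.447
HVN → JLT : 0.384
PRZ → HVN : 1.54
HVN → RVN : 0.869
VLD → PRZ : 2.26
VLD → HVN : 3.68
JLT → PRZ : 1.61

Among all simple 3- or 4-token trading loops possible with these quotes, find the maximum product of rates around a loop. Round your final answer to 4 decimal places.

1.0425

RVN→VLD→HVN→RVN: 0.326 × 3.68 × 0.869 = 1.04252
RVN→VLD→PRZ→HVN→RVN: 0.326 × 2.26 × 1.54 × 0.869 = 0.98598
RVN→JLT→PRZ→HVN→RVN: 0.447 × 1.61 × 1.54 × 0.869 = 0.96311
PRZ→HVN→JLT→PRZ: 1.54 × 0.384 × 1.61 = 0.95209
Maximum is RVN→VLD→HVN→RVN at 1.0425; arbitrage exists.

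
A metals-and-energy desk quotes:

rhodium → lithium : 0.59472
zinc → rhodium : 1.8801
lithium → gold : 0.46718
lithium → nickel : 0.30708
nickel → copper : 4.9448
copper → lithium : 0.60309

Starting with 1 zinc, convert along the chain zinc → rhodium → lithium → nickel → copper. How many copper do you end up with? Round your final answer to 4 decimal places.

1 zinc × 1.8801 = 1.8801 rhodium
1.8801 rhodium × 0.59472 = 1.118133072 lithium
1.118133072 lithium × 0.30708 = 0.34335630374976 nickel
0.34335630374976 nickel × 4.9448 = 1.697828250781813248 copper

1.6978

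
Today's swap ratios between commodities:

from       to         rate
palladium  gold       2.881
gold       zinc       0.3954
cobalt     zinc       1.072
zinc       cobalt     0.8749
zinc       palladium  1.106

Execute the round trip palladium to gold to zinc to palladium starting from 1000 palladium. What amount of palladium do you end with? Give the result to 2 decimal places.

1000 palladium × 2.881 = 2881 gold
2881 gold × 0.3954 = 1139.1474 zinc
1139.1474 zinc × 1.106 = 1259.8970244 palladium

1259.90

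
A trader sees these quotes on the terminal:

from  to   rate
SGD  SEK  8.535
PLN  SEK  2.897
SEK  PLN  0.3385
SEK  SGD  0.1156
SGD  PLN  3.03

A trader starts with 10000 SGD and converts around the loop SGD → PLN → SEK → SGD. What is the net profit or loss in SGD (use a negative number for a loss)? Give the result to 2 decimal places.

10000 SGD × 3.03 = 30300 PLN
30300 PLN × 2.897 = 87779.1 SEK
87779.1 SEK × 0.1156 = 10147.26396 SGD
Net change: 10147.26396 − 10000 = 147.26396 SGD

147.26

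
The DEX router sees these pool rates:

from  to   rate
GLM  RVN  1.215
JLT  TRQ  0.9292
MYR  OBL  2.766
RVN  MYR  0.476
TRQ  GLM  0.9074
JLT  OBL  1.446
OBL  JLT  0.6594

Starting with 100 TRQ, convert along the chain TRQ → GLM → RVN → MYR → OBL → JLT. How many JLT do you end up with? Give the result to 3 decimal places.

100 TRQ × 0.9074 = 90.74 GLM
90.74 GLM × 1.215 = 110.2491 RVN
110.2491 RVN × 0.476 = 52.4785716 MYR
52.4785716 MYR × 2.766 = 145.1557290456 OBL
145.1557290456 OBL × 0.6594 = 95.71568773266864 JLT

95.716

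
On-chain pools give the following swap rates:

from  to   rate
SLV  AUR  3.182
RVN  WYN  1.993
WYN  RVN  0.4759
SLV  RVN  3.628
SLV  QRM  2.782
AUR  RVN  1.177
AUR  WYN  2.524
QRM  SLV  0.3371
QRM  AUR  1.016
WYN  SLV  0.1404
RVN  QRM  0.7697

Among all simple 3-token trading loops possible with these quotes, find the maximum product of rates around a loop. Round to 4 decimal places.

AUR→WYN→SLV→AUR: 2.524 × 0.1404 × 3.182 = 1.12760
WYN→SLV→RVN→WYN: 0.1404 × 3.628 × 1.993 = 1.01518
QRM→SLV→RVN→QRM: 0.3371 × 3.628 × 0.7697 = 0.94134
QRM→AUR→RVN→QRM: 1.016 × 1.177 × 0.7697 = 0.92043
Maximum is AUR→WYN→SLV→AUR at 1.1276; arbitrage exists.

1.1276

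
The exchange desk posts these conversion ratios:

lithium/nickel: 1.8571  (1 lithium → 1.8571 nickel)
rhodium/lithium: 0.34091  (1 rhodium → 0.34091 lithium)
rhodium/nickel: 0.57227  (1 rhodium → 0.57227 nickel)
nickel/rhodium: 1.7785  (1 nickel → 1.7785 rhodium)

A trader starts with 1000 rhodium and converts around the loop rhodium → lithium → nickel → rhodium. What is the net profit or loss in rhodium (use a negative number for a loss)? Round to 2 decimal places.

125.98

1000 rhodium × 0.34091 = 340.91 lithium
340.91 lithium × 1.8571 = 633.103961 nickel
633.103961 nickel × 1.7785 = 1125.9753946385 rhodium
Net change: 1125.9753946385 − 1000 = 125.9753946385 rhodium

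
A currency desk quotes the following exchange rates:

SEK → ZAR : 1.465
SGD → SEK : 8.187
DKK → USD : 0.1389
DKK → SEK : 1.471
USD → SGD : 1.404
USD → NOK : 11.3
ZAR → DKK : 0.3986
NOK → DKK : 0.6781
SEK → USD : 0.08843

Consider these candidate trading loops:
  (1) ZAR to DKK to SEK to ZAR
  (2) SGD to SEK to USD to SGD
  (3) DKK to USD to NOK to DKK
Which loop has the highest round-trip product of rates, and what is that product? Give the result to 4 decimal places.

(1) 0.3986 × 1.471 × 1.465 = 0.85899
(2) 8.187 × 0.08843 × 1.404 = 1.01646
(3) 0.1389 × 11.3 × 0.6781 = 1.06433
Highest is cycle (3) at 1.0643 (>1, arbitrage).

1.0643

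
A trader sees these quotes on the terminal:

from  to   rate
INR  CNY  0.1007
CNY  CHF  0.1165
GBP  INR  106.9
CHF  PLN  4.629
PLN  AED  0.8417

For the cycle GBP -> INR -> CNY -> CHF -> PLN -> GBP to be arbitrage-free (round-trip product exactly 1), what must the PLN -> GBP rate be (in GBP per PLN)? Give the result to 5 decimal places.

0.17226

Known legs of the cycle: 106.9 × 0.1007 × 0.1165 × 4.629 = 5.805241375155
For no arbitrage the full-cycle product must be 1, so the missing rate is 1 / 5.805241375155 ≈ 0.1722581.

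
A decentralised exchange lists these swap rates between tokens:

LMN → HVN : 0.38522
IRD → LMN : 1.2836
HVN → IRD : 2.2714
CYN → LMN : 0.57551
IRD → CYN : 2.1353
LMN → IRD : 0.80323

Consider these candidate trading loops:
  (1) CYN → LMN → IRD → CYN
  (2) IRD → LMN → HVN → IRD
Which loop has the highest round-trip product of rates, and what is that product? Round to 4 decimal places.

(1) 0.57551 × 0.80323 × 2.1353 = 0.98708
(2) 1.2836 × 0.38522 × 2.2714 = 1.12314
Highest is cycle (2) at 1.1231 (>1, arbitrage).

1.1231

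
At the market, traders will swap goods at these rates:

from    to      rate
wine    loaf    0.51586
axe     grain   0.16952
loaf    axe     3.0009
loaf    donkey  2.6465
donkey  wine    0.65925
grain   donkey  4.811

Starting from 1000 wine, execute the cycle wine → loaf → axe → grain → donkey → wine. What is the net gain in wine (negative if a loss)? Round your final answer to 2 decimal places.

-167.68

1000 wine × 0.51586 = 515.86 loaf
515.86 loaf × 3.0009 = 1548.044274 axe
1548.044274 axe × 0.16952 = 262.42446532848 grain
262.42446532848 grain × 4.811 = 1262.52410269531728 donkey
1262.52410269531728 donkey × 0.65925 = 832.31901470188791684 wine
Net change: 832.31901470188791684 − 1000 = -167.68098529811208316 wine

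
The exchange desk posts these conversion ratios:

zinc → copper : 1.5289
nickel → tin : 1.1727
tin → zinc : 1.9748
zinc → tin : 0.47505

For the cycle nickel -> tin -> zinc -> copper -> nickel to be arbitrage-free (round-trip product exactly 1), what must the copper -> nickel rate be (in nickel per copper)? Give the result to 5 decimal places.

Known legs of the cycle: 1.1727 × 1.9748 × 1.5289 = 3.540699946044
For no arbitrage the full-cycle product must be 1, so the missing rate is 1 / 3.540699946044 ≈ 0.2824300.

0.28243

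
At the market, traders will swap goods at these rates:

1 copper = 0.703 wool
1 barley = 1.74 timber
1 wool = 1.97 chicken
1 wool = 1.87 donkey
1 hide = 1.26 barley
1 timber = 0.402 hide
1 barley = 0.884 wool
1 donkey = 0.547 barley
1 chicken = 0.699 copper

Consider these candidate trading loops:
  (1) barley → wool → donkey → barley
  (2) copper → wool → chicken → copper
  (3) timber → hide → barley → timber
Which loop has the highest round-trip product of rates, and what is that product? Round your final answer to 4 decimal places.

(1) 0.884 × 1.87 × 0.547 = 0.90423
(2) 0.703 × 1.97 × 0.699 = 0.96805
(3) 0.402 × 1.26 × 1.74 = 0.88134
Highest is cycle (2) at 0.9681 (≤1, no arbitrage).

0.9681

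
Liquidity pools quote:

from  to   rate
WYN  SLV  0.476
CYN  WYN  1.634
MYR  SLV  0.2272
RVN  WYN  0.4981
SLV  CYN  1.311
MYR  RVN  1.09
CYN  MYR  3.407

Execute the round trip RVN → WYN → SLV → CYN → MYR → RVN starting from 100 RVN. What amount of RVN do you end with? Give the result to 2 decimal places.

115.43

100 RVN × 0.4981 = 49.81 WYN
49.81 WYN × 0.476 = 23.70956 SLV
23.70956 SLV × 1.311 = 31.08323316 CYN
31.08323316 CYN × 3.407 = 105.90057537612 MYR
105.90057537612 MYR × 1.09 = 115.4316271599708 RVN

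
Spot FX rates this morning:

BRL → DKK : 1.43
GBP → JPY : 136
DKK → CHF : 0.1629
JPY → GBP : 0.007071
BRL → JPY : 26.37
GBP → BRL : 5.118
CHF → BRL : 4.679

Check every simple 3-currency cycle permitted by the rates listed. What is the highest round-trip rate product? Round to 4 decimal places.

1.0900

CHF→BRL→DKK→CHF: 4.679 × 1.43 × 0.1629 = 1.08996
JPY→GBP→BRL→JPY: 0.007071 × 5.118 × 26.37 = 0.95431
Maximum is CHF→BRL→DKK→CHF at 1.0900; arbitrage exists.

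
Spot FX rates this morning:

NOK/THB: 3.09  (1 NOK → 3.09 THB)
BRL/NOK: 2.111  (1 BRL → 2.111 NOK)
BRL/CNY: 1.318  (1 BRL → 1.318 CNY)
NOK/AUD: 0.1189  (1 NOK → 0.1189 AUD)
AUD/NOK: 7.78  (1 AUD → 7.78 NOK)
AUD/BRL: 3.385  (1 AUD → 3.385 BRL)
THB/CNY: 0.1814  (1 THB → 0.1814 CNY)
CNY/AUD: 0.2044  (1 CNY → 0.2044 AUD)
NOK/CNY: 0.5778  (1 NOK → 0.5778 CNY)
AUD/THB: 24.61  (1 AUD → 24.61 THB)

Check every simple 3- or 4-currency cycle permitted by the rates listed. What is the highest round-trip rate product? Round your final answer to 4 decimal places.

CNY→AUD→NOK→CNY: 0.2044 × 7.78 × 0.5778 = 0.91884
CNY→AUD→THB→CNY: 0.2044 × 24.61 × 0.1814 = 0.91249
CNY→AUD→BRL→CNY: 0.2044 × 3.385 × 1.318 = 0.91192
CNY→AUD→NOK→THB→CNY: 0.2044 × 7.78 × 3.09 × 0.1814 = 0.89137
AUD→BRL→NOK→AUD: 3.385 × 2.111 × 0.1189 = 0.84963
CNY→AUD→BRL→NOK→CNY: 0.2044 × 3.385 × 2.111 × 0.5778 = 0.84393
Maximum is CNY→AUD→NOK→CNY at 0.9188; no arbitrage — every cycle loses value.

0.9188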